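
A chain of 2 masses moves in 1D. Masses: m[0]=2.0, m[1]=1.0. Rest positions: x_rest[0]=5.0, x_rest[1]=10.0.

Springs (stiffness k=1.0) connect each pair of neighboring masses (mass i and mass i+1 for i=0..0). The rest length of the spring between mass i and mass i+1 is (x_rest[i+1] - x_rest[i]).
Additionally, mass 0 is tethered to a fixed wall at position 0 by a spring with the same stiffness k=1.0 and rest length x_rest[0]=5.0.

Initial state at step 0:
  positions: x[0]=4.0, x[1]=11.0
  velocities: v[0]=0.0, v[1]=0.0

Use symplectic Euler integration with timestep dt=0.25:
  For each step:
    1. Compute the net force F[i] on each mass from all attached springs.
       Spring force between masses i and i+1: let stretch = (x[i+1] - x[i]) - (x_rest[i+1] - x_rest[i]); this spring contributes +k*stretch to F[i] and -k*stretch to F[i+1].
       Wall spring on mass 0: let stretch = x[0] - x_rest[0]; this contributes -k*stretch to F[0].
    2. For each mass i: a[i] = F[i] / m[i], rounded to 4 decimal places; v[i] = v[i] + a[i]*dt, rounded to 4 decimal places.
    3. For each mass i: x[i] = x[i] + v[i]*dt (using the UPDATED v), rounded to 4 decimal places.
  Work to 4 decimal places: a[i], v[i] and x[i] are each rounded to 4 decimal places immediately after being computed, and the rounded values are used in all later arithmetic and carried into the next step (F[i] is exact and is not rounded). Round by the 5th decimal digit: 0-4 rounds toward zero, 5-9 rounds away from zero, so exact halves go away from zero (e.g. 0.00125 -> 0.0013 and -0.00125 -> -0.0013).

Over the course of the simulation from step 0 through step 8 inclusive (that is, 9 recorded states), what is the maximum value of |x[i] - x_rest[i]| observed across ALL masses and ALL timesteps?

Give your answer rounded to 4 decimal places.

Answer: 1.2328

Derivation:
Step 0: x=[4.0000 11.0000] v=[0.0000 0.0000]
Step 1: x=[4.0938 10.8750] v=[0.3750 -0.5000]
Step 2: x=[4.2715 10.6387] v=[0.7109 -0.9453]
Step 3: x=[4.5147 10.3169] v=[0.9729 -1.2871]
Step 4: x=[4.7982 9.9450] v=[1.1339 -1.4877]
Step 5: x=[5.0926 9.5639] v=[1.1775 -1.5244]
Step 6: x=[5.3676 9.2159] v=[1.0998 -1.3922]
Step 7: x=[5.5951 8.9398] v=[0.9099 -1.1043]
Step 8: x=[5.7523 8.7672] v=[0.6286 -0.6905]
Max displacement = 1.2328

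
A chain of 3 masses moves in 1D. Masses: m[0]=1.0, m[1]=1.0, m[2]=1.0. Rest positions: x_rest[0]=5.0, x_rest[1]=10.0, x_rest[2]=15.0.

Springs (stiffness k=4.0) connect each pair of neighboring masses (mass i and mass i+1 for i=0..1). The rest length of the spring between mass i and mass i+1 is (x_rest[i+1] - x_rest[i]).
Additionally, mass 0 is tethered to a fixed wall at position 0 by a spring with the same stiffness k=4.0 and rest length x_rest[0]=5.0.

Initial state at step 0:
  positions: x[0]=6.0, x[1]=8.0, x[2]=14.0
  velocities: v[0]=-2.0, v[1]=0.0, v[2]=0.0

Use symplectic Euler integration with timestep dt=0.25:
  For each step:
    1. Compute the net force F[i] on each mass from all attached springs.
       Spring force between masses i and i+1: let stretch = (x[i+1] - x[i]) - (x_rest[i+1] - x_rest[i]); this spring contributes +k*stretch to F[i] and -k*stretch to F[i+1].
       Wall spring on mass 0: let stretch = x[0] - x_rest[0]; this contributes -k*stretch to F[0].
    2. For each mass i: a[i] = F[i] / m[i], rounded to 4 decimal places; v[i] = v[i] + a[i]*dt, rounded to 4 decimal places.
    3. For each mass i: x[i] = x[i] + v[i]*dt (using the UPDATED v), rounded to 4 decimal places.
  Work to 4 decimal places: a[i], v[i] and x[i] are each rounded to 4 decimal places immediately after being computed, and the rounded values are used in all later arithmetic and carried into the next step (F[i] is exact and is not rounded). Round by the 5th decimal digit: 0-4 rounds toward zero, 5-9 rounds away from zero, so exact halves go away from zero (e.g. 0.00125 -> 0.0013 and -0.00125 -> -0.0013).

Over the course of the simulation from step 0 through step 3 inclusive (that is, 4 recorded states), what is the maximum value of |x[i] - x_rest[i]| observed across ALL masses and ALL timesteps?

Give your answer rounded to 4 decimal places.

Answer: 2.4844

Derivation:
Step 0: x=[6.0000 8.0000 14.0000] v=[-2.0000 0.0000 0.0000]
Step 1: x=[4.5000 9.0000 13.7500] v=[-6.0000 4.0000 -1.0000]
Step 2: x=[3.0000 10.0625 13.5625] v=[-6.0000 4.2500 -0.7500]
Step 3: x=[2.5156 10.2344 13.7500] v=[-1.9375 0.6875 0.7500]
Max displacement = 2.4844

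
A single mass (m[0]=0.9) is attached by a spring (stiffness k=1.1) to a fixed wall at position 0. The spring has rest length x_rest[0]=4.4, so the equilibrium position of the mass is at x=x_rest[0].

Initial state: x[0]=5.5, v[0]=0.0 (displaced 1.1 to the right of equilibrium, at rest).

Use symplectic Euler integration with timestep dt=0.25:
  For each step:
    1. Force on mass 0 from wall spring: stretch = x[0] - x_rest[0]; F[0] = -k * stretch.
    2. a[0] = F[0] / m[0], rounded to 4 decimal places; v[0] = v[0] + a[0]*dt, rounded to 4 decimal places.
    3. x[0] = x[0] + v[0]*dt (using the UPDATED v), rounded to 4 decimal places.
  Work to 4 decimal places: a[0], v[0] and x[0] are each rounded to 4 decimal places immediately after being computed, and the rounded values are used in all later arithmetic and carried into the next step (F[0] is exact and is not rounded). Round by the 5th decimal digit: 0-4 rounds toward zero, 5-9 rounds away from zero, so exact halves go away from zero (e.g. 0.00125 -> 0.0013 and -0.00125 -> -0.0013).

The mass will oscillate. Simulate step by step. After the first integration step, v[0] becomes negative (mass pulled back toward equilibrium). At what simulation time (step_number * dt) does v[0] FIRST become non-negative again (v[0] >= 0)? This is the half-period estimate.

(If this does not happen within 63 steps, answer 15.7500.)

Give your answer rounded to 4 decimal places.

Step 0: x=[5.5000] v=[0.0000]
Step 1: x=[5.4160] v=[-0.3361]
Step 2: x=[5.2544] v=[-0.6466]
Step 3: x=[5.0275] v=[-0.9077]
Step 4: x=[4.7527] v=[-1.0994]
Step 5: x=[4.4509] v=[-1.2072]
Step 6: x=[4.1452] v=[-1.2228]
Step 7: x=[3.8590] v=[-1.1450]
Step 8: x=[3.6141] v=[-0.9797]
Step 9: x=[3.4292] v=[-0.7396]
Step 10: x=[3.3185] v=[-0.4430]
Step 11: x=[3.2904] v=[-0.1126]
Step 12: x=[3.3470] v=[0.2265]
First v>=0 after going negative at step 12, time=3.0000

Answer: 3.0000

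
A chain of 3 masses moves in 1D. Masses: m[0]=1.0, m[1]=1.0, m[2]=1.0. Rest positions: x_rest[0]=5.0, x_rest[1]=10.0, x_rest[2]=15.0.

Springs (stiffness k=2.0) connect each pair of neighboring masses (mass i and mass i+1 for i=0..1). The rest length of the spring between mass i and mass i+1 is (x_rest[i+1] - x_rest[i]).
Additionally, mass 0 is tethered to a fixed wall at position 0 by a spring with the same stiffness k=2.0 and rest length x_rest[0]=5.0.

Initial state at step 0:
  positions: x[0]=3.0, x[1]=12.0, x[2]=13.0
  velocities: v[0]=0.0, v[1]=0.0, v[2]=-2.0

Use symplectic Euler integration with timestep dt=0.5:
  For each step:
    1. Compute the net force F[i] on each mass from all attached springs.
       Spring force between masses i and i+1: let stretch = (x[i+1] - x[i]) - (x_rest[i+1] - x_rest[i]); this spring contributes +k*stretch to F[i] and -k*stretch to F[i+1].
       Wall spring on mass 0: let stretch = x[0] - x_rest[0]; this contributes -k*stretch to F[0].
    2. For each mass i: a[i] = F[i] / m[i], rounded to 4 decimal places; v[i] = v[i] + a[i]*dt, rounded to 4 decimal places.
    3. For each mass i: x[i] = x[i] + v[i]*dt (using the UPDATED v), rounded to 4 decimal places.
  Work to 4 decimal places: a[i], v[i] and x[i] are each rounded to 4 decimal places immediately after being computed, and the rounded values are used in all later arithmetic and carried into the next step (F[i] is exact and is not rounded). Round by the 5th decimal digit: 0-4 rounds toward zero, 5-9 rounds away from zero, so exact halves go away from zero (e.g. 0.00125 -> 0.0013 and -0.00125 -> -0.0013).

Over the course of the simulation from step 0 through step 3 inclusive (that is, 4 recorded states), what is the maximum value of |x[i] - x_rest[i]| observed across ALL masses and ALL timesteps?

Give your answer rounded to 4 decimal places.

Answer: 4.0000

Derivation:
Step 0: x=[3.0000 12.0000 13.0000] v=[0.0000 0.0000 -2.0000]
Step 1: x=[6.0000 8.0000 14.0000] v=[6.0000 -8.0000 2.0000]
Step 2: x=[7.0000 6.0000 14.5000] v=[2.0000 -4.0000 1.0000]
Step 3: x=[4.0000 8.7500 13.2500] v=[-6.0000 5.5000 -2.5000]
Max displacement = 4.0000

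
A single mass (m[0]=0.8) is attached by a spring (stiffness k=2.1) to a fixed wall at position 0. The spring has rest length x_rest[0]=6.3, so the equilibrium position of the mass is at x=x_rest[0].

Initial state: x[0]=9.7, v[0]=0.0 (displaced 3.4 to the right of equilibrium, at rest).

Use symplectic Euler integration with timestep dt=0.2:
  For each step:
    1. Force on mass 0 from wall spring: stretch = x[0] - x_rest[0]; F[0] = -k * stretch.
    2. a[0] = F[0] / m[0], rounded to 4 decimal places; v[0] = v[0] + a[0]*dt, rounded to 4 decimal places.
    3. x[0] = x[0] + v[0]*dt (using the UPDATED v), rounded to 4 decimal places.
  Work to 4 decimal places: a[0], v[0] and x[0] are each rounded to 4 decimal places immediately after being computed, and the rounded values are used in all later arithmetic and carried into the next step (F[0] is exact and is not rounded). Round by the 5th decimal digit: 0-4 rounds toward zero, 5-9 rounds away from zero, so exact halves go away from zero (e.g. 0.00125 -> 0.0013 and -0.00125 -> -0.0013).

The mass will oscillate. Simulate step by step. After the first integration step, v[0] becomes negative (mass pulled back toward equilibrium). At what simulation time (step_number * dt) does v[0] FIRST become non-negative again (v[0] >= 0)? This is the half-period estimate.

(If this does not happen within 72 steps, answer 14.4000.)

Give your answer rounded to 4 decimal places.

Answer: 2.0000

Derivation:
Step 0: x=[9.7000] v=[0.0000]
Step 1: x=[9.3430] v=[-1.7850]
Step 2: x=[8.6665] v=[-3.3826]
Step 3: x=[7.7415] v=[-4.6250]
Step 4: x=[6.6651] v=[-5.3818]
Step 5: x=[5.5504] v=[-5.5735]
Step 6: x=[4.5144] v=[-5.1800]
Step 7: x=[3.6659] v=[-4.2426]
Step 8: x=[3.0940] v=[-2.8597]
Step 9: x=[2.8587] v=[-1.1765]
Step 10: x=[2.9847] v=[0.6302]
First v>=0 after going negative at step 10, time=2.0000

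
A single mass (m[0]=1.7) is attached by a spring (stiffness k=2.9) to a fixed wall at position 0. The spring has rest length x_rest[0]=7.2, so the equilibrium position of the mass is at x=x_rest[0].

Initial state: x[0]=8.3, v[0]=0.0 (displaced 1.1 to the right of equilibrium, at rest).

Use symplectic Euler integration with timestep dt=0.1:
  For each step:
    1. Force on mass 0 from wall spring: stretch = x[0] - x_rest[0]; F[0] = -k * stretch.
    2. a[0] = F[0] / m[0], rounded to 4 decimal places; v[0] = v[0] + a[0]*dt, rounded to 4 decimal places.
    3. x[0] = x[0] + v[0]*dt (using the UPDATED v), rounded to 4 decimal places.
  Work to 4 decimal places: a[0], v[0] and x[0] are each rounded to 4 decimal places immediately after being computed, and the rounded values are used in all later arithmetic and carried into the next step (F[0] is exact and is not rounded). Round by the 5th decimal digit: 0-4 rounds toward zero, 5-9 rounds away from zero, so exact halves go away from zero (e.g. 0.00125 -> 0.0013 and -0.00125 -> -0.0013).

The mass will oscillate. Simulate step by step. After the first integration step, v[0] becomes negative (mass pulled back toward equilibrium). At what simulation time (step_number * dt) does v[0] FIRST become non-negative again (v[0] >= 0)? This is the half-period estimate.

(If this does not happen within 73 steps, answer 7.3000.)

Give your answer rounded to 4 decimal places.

Step 0: x=[8.3000] v=[0.0000]
Step 1: x=[8.2812] v=[-0.1877]
Step 2: x=[8.2440] v=[-0.3721]
Step 3: x=[8.1890] v=[-0.5502]
Step 4: x=[8.1171] v=[-0.7189]
Step 5: x=[8.0296] v=[-0.8754]
Step 6: x=[7.9279] v=[-1.0169]
Step 7: x=[7.8138] v=[-1.1411]
Step 8: x=[7.6892] v=[-1.2458]
Step 9: x=[7.5563] v=[-1.3293]
Step 10: x=[7.4173] v=[-1.3901]
Step 11: x=[7.2746] v=[-1.4272]
Step 12: x=[7.1306] v=[-1.4399]
Step 13: x=[6.9878] v=[-1.4281]
Step 14: x=[6.8486] v=[-1.3919]
Step 15: x=[6.7154] v=[-1.3320]
Step 16: x=[6.5905] v=[-1.2493]
Step 17: x=[6.4760] v=[-1.1453]
Step 18: x=[6.3738] v=[-1.0218]
Step 19: x=[6.2857] v=[-0.8809]
Step 20: x=[6.2132] v=[-0.7249]
Step 21: x=[6.1575] v=[-0.5566]
Step 22: x=[6.1196] v=[-0.3788]
Step 23: x=[6.1002] v=[-0.1945]
Step 24: x=[6.0995] v=[-0.0069]
Step 25: x=[6.1176] v=[0.1808]
First v>=0 after going negative at step 25, time=2.5000

Answer: 2.5000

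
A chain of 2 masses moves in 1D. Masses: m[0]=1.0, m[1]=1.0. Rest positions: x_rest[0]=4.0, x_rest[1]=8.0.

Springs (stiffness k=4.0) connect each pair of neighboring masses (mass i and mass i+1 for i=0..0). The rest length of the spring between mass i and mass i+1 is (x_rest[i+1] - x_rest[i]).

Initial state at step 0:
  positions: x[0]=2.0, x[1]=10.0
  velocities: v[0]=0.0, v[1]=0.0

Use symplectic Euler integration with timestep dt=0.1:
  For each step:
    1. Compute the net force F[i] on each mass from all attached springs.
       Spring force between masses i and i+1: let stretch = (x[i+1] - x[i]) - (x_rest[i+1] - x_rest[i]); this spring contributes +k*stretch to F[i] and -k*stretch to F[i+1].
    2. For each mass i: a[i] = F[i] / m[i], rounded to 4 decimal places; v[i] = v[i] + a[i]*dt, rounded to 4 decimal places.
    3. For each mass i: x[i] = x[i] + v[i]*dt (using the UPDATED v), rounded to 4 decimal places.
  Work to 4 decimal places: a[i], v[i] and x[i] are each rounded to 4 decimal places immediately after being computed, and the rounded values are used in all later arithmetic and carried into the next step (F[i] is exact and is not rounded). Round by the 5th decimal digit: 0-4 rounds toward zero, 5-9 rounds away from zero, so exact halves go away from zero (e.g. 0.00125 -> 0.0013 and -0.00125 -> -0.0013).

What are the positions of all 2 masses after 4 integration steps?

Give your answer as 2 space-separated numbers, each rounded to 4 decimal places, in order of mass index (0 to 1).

Step 0: x=[2.0000 10.0000] v=[0.0000 0.0000]
Step 1: x=[2.1600 9.8400] v=[1.6000 -1.6000]
Step 2: x=[2.4672 9.5328] v=[3.0720 -3.0720]
Step 3: x=[2.8970 9.1030] v=[4.2982 -4.2982]
Step 4: x=[3.4151 8.5849] v=[5.1806 -5.1806]

Answer: 3.4151 8.5849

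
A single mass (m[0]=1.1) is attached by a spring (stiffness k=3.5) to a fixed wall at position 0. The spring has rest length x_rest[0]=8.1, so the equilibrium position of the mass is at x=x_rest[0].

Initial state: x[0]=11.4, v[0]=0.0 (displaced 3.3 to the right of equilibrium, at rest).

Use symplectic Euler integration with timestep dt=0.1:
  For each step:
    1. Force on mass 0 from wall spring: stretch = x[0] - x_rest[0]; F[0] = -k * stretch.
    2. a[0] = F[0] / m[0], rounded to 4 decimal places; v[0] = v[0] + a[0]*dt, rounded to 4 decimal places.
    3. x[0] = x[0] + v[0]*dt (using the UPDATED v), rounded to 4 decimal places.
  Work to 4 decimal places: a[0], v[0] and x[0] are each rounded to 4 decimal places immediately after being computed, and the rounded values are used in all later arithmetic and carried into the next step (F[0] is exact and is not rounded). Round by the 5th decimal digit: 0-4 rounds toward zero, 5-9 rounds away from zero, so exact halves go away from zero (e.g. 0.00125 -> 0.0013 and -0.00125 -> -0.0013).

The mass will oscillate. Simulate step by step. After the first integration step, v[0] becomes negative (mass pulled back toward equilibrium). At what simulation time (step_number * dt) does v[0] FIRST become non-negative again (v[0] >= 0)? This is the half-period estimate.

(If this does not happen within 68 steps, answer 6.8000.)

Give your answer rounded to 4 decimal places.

Answer: 1.8000

Derivation:
Step 0: x=[11.4000] v=[0.0000]
Step 1: x=[11.2950] v=[-1.0500]
Step 2: x=[11.0883] v=[-2.0666]
Step 3: x=[10.7866] v=[-3.0174]
Step 4: x=[10.3994] v=[-3.8722]
Step 5: x=[9.9390] v=[-4.6038]
Step 6: x=[9.4201] v=[-5.1889]
Step 7: x=[8.8592] v=[-5.6089]
Step 8: x=[8.2742] v=[-5.8505]
Step 9: x=[7.6836] v=[-5.9059]
Step 10: x=[7.1063] v=[-5.7734]
Step 11: x=[6.5606] v=[-5.4572]
Step 12: x=[6.0639] v=[-4.9674]
Step 13: x=[5.6319] v=[-4.3196]
Step 14: x=[5.2785] v=[-3.5343]
Step 15: x=[5.0148] v=[-2.6366]
Step 16: x=[4.8493] v=[-1.6550]
Step 17: x=[4.7872] v=[-0.6207]
Step 18: x=[4.8305] v=[0.4334]
First v>=0 after going negative at step 18, time=1.8000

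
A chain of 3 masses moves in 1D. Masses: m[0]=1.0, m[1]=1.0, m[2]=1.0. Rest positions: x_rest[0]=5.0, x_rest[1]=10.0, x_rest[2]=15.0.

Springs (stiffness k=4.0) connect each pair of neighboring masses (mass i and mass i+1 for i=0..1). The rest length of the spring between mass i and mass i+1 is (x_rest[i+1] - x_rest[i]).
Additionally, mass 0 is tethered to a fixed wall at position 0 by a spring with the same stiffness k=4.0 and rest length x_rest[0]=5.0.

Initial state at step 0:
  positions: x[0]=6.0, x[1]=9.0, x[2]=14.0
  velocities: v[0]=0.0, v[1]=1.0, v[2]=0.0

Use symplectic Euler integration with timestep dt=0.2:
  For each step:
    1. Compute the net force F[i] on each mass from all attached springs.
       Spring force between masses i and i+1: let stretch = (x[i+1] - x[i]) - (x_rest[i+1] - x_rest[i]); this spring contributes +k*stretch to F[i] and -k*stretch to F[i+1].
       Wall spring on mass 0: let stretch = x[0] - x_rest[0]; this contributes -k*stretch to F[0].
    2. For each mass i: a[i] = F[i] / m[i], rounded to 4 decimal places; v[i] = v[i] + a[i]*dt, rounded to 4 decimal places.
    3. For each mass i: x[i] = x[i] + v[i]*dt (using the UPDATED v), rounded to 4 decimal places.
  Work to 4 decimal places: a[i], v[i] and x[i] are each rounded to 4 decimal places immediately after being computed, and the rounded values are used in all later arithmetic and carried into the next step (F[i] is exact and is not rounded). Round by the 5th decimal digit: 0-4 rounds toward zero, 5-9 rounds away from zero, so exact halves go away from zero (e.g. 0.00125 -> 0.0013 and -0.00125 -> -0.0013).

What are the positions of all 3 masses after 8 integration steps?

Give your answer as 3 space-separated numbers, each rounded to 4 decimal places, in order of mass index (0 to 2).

Answer: 5.4868 9.3314 16.1390

Derivation:
Step 0: x=[6.0000 9.0000 14.0000] v=[0.0000 1.0000 0.0000]
Step 1: x=[5.5200 9.5200 14.0000] v=[-2.4000 2.6000 0.0000]
Step 2: x=[4.7968 10.1168 14.0832] v=[-3.6160 2.9840 0.4160]
Step 3: x=[4.1573 10.4970 14.3318] v=[-3.1974 1.9011 1.2429]
Step 4: x=[3.8670 10.4764 14.7668] v=[-1.4515 -0.1028 2.1751]
Step 5: x=[4.0155 10.0848 15.3154] v=[0.7424 -1.9580 2.7428]
Step 6: x=[4.4926 9.5590 15.8271] v=[2.3854 -2.6290 2.5583]
Step 7: x=[5.0615 9.2255 16.1359] v=[2.8444 -1.6676 1.5438]
Step 8: x=[5.4868 9.3314 16.1390] v=[2.1264 0.5295 0.0155]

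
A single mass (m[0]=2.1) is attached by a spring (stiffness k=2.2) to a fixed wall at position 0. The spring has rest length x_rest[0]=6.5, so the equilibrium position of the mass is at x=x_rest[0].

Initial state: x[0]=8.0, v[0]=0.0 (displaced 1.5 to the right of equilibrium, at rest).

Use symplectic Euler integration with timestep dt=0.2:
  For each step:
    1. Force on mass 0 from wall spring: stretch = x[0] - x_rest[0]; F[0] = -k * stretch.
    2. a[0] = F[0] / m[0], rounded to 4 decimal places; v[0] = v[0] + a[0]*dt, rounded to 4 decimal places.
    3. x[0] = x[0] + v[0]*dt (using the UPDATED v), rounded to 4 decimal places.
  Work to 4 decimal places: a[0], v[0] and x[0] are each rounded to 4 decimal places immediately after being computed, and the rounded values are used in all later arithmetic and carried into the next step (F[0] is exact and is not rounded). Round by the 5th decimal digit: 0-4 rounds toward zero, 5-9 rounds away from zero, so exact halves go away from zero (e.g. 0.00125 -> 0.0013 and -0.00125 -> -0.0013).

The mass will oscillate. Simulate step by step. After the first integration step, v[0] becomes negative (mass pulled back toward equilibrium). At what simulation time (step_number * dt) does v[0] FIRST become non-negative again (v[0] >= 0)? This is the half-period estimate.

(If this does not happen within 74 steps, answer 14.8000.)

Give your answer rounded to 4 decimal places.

Answer: 3.2000

Derivation:
Step 0: x=[8.0000] v=[0.0000]
Step 1: x=[7.9371] v=[-0.3143]
Step 2: x=[7.8140] v=[-0.6154]
Step 3: x=[7.6359] v=[-0.8907]
Step 4: x=[7.4102] v=[-1.1287]
Step 5: x=[7.1463] v=[-1.3194]
Step 6: x=[6.8553] v=[-1.4548]
Step 7: x=[6.5495] v=[-1.5292]
Step 8: x=[6.2416] v=[-1.5396]
Step 9: x=[5.9445] v=[-1.4855]
Step 10: x=[5.6707] v=[-1.3691]
Step 11: x=[5.4316] v=[-1.1953]
Step 12: x=[5.2373] v=[-0.9714]
Step 13: x=[5.0959] v=[-0.7068]
Step 14: x=[5.0134] v=[-0.4126]
Step 15: x=[4.9932] v=[-0.1011]
Step 16: x=[5.0361] v=[0.2146]
First v>=0 after going negative at step 16, time=3.2000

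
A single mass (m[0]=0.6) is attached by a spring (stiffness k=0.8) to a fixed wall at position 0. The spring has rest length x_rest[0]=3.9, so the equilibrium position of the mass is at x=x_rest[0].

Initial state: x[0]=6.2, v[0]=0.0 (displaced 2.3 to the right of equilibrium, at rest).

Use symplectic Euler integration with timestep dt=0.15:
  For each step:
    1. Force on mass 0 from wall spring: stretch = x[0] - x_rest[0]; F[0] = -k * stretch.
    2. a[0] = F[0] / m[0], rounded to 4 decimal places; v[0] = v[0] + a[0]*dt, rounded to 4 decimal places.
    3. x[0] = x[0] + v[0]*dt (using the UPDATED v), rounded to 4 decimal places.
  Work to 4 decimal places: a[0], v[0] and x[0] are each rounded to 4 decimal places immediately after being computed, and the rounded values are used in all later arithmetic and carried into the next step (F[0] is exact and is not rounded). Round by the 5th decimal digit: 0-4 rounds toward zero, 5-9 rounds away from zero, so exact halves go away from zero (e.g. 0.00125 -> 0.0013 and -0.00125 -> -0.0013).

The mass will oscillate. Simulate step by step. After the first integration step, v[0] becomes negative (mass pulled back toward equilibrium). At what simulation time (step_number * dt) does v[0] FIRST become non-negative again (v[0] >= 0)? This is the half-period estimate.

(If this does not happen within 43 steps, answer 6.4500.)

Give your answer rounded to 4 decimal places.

Step 0: x=[6.2000] v=[0.0000]
Step 1: x=[6.1310] v=[-0.4600]
Step 2: x=[5.9951] v=[-0.9062]
Step 3: x=[5.7963] v=[-1.3252]
Step 4: x=[5.5406] v=[-1.7045]
Step 5: x=[5.2357] v=[-2.0326]
Step 6: x=[4.8907] v=[-2.2997]
Step 7: x=[4.5160] v=[-2.4978]
Step 8: x=[4.1229] v=[-2.6210]
Step 9: x=[3.7231] v=[-2.6656]
Step 10: x=[3.3286] v=[-2.6302]
Step 11: x=[2.9512] v=[-2.5159]
Step 12: x=[2.6023] v=[-2.3261]
Step 13: x=[2.2923] v=[-2.0666]
Step 14: x=[2.0305] v=[-1.7451]
Step 15: x=[1.8248] v=[-1.3712]
Step 16: x=[1.6814] v=[-0.9562]
Step 17: x=[1.6045] v=[-0.5125]
Step 18: x=[1.5965] v=[-0.0534]
Step 19: x=[1.6576] v=[0.4073]
First v>=0 after going negative at step 19, time=2.8500

Answer: 2.8500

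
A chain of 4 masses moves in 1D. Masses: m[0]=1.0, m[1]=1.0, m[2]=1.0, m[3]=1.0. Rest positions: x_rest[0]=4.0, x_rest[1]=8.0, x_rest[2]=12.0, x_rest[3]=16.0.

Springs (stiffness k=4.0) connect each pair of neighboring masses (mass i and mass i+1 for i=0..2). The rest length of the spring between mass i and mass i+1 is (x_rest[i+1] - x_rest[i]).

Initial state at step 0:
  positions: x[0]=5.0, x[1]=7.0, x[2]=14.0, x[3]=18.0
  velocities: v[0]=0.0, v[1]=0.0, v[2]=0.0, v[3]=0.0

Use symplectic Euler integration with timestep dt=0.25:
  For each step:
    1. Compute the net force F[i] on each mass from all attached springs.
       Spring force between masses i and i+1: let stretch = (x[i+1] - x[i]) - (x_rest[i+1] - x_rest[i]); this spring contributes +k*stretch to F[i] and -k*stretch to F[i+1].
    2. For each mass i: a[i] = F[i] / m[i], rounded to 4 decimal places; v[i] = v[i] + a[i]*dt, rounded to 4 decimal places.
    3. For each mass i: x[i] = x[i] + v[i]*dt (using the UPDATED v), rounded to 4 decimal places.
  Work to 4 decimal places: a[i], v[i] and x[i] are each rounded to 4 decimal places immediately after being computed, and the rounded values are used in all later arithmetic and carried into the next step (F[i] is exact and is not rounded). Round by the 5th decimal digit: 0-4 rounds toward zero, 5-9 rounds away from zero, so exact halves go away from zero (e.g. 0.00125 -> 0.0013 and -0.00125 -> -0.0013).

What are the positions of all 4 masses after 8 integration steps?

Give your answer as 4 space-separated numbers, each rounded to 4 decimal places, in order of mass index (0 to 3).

Answer: 6.3394 9.2498 11.6919 16.7195

Derivation:
Step 0: x=[5.0000 7.0000 14.0000 18.0000] v=[0.0000 0.0000 0.0000 0.0000]
Step 1: x=[4.5000 8.2500 13.2500 18.0000] v=[-2.0000 5.0000 -3.0000 0.0000]
Step 2: x=[3.9375 9.8125 12.4375 17.8125] v=[-2.2500 6.2500 -3.2500 -0.7500]
Step 3: x=[3.8438 10.5625 12.3125 17.2813] v=[-0.3750 3.0000 -0.5000 -2.1250]
Step 4: x=[4.4297 10.0703 12.9922 16.5079] v=[2.3437 -1.9687 2.7188 -3.0938]
Step 5: x=[5.4258 8.8985 13.8204 15.8555] v=[3.9843 -4.6874 3.3126 -2.6095]
Step 6: x=[6.2901 8.0890 13.9269 15.6944] v=[3.4570 -3.2382 0.4258 -0.6446]
Step 7: x=[6.6041 8.2892 13.0158 16.0914] v=[1.2559 0.8008 -3.6446 1.5879]
Step 8: x=[6.3394 9.2498 11.6919 16.7195] v=[-1.0590 3.8423 -5.2956 2.5123]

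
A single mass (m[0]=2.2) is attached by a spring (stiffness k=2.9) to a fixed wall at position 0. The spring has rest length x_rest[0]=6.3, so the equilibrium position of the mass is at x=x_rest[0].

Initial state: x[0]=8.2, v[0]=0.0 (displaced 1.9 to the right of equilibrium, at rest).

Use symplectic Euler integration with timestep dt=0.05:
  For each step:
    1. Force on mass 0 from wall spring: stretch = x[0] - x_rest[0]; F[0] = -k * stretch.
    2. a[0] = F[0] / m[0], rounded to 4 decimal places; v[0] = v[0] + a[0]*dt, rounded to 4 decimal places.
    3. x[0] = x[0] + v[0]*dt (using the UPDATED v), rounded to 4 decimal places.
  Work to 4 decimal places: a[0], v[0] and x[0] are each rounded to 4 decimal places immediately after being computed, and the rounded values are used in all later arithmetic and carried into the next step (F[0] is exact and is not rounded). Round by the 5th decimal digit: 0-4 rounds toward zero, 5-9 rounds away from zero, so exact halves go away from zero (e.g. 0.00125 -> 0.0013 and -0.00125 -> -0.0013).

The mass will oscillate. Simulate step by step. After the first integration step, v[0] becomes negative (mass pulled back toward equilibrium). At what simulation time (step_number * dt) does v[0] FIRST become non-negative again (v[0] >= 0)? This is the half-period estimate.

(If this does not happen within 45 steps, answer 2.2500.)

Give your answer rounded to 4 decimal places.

Step 0: x=[8.2000] v=[0.0000]
Step 1: x=[8.1937] v=[-0.1252]
Step 2: x=[8.1812] v=[-0.2500]
Step 3: x=[8.1625] v=[-0.3740]
Step 4: x=[8.1377] v=[-0.4968]
Step 5: x=[8.1068] v=[-0.6179]
Step 6: x=[8.0700] v=[-0.7370]
Step 7: x=[8.0273] v=[-0.8537]
Step 8: x=[7.9789] v=[-0.9675]
Step 9: x=[7.9250] v=[-1.0782]
Step 10: x=[7.8657] v=[-1.1853]
Step 11: x=[7.8013] v=[-1.2885]
Step 12: x=[7.7319] v=[-1.3875]
Step 13: x=[7.6578] v=[-1.4819]
Step 14: x=[7.5792] v=[-1.5714]
Step 15: x=[7.4964] v=[-1.6557]
Step 16: x=[7.4097] v=[-1.7346]
Step 17: x=[7.3193] v=[-1.8077]
Step 18: x=[7.2256] v=[-1.8749]
Step 19: x=[7.1288] v=[-1.9359]
Step 20: x=[7.0293] v=[-1.9905]
Step 21: x=[6.9274] v=[-2.0386]
Step 22: x=[6.8234] v=[-2.0800]
Step 23: x=[6.7177] v=[-2.1145]
Step 24: x=[6.6106] v=[-2.1420]
Step 25: x=[6.5025] v=[-2.1625]
Step 26: x=[6.3937] v=[-2.1758]
Step 27: x=[6.2846] v=[-2.1820]
Step 28: x=[6.1756] v=[-2.1810]
Step 29: x=[6.0670] v=[-2.1728]
Step 30: x=[5.9591] v=[-2.1574]
Step 31: x=[5.8524] v=[-2.1349]
Step 32: x=[5.7471] v=[-2.1054]
Step 33: x=[5.6437] v=[-2.0690]
Step 34: x=[5.5424] v=[-2.0257]
Step 35: x=[5.4436] v=[-1.9758]
Step 36: x=[5.3476] v=[-1.9194]
Step 37: x=[5.2548] v=[-1.8566]
Step 38: x=[5.1654] v=[-1.7877]
Step 39: x=[5.0798] v=[-1.7129]
Step 40: x=[4.9982] v=[-1.6325]
Step 41: x=[4.9209] v=[-1.5467]
Step 42: x=[4.8481] v=[-1.4558]
Step 43: x=[4.7801] v=[-1.3601]
Step 44: x=[4.7171] v=[-1.2599]
Step 45: x=[4.6593] v=[-1.1556]
v[0] did not become non-negative within 45 steps; using fallback time=2.2500

Answer: 2.2500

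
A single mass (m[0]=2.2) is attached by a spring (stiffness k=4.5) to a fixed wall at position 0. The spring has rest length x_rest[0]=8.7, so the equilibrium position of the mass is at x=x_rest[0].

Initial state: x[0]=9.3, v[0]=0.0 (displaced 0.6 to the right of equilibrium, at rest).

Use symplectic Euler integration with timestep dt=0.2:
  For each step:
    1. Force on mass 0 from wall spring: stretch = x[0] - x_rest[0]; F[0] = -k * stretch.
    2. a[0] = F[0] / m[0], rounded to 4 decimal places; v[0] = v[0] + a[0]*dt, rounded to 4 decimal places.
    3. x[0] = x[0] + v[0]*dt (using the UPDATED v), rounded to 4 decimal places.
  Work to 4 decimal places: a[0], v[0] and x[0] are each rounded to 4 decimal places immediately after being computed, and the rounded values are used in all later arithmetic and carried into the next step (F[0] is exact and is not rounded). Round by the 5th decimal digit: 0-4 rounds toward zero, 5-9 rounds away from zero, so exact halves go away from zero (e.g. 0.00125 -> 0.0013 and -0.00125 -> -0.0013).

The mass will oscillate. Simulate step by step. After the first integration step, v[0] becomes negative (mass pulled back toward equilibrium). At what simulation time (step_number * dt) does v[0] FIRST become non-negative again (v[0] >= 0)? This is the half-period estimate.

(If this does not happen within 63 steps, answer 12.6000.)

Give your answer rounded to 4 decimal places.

Answer: 2.2000

Derivation:
Step 0: x=[9.3000] v=[0.0000]
Step 1: x=[9.2509] v=[-0.2455]
Step 2: x=[9.1567] v=[-0.4709]
Step 3: x=[9.0252] v=[-0.6577]
Step 4: x=[8.8671] v=[-0.7907]
Step 5: x=[8.6953] v=[-0.8591]
Step 6: x=[8.5239] v=[-0.8572]
Step 7: x=[8.3669] v=[-0.7852]
Step 8: x=[8.2371] v=[-0.6489]
Step 9: x=[8.1452] v=[-0.4595]
Step 10: x=[8.0987] v=[-0.2325]
Step 11: x=[8.1014] v=[0.0135]
First v>=0 after going negative at step 11, time=2.2000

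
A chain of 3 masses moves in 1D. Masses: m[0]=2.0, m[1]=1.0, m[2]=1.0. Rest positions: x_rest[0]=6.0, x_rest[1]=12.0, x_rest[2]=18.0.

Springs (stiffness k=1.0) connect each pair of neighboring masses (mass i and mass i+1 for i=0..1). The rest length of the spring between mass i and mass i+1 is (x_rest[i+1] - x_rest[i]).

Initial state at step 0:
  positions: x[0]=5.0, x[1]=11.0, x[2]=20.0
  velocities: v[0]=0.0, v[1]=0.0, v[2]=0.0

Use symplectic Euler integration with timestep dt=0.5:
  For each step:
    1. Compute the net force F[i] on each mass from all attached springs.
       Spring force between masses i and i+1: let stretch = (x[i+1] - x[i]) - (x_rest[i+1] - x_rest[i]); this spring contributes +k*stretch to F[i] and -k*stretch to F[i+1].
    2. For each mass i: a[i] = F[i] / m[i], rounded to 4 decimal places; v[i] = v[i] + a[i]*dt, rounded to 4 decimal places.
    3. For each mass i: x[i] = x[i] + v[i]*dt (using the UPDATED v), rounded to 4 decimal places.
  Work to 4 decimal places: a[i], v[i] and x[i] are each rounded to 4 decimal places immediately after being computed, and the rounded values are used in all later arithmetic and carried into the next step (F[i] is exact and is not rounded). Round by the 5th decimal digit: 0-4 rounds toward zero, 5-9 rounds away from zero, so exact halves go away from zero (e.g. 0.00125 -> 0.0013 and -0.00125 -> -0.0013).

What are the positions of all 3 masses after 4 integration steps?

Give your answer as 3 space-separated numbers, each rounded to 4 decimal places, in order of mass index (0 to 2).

Answer: 5.8922 12.5733 16.6426

Derivation:
Step 0: x=[5.0000 11.0000 20.0000] v=[0.0000 0.0000 0.0000]
Step 1: x=[5.0000 11.7500 19.2500] v=[0.0000 1.5000 -1.5000]
Step 2: x=[5.0938 12.6875 18.1250] v=[0.1875 1.8750 -2.2500]
Step 3: x=[5.3868 13.0860 17.1406] v=[0.5860 0.7969 -1.9688]
Step 4: x=[5.8922 12.5733 16.6426] v=[1.0108 -1.0254 -0.9961]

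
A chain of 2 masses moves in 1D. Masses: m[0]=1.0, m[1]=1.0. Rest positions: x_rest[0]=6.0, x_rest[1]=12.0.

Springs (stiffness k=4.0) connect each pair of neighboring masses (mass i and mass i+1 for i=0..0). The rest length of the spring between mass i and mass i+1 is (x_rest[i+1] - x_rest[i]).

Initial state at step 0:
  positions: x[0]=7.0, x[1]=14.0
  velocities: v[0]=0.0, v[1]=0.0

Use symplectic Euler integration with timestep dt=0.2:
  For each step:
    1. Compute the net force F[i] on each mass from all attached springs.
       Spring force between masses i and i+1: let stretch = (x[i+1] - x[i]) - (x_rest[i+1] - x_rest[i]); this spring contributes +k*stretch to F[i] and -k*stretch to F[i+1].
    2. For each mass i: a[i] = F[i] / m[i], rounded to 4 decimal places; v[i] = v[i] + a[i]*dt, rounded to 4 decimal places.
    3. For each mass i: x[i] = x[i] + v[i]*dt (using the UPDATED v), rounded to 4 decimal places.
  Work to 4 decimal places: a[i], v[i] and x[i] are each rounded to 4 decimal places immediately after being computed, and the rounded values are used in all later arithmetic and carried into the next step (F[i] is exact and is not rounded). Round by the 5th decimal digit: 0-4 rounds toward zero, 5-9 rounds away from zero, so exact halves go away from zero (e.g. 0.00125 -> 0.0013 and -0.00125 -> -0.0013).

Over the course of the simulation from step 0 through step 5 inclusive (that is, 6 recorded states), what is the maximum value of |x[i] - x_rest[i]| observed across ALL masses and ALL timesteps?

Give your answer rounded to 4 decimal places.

Answer: 2.0213

Derivation:
Step 0: x=[7.0000 14.0000] v=[0.0000 0.0000]
Step 1: x=[7.1600 13.8400] v=[0.8000 -0.8000]
Step 2: x=[7.4288 13.5712] v=[1.3440 -1.3440]
Step 3: x=[7.7204 13.2796] v=[1.4579 -1.4579]
Step 4: x=[7.9415 13.0585] v=[1.1053 -1.1053]
Step 5: x=[8.0213 12.9787] v=[0.3989 -0.3989]
Max displacement = 2.0213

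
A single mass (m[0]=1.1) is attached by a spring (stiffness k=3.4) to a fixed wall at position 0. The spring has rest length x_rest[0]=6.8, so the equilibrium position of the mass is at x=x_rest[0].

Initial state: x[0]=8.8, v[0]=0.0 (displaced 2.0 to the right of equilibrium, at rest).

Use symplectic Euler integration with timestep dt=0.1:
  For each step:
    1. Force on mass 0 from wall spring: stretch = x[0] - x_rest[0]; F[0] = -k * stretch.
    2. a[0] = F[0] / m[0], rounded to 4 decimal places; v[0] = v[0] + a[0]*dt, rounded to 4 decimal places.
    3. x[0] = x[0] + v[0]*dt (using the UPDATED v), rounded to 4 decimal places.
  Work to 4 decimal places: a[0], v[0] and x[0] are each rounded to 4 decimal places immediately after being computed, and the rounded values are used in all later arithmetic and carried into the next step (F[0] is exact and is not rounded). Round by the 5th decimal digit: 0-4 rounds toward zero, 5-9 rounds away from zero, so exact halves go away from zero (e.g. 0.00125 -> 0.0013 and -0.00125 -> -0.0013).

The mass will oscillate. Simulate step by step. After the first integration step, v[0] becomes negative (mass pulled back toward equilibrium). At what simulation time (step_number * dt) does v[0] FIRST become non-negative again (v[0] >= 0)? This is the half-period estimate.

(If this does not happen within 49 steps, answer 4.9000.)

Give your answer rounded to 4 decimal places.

Step 0: x=[8.8000] v=[0.0000]
Step 1: x=[8.7382] v=[-0.6182]
Step 2: x=[8.6165] v=[-1.2173]
Step 3: x=[8.4386] v=[-1.7788]
Step 4: x=[8.2101] v=[-2.2853]
Step 5: x=[7.9380] v=[-2.7212]
Step 6: x=[7.6307] v=[-3.0730]
Step 7: x=[7.2977] v=[-3.3298]
Step 8: x=[6.9493] v=[-3.4836]
Step 9: x=[6.5963] v=[-3.5298]
Step 10: x=[6.2496] v=[-3.4668]
Step 11: x=[5.9199] v=[-3.2967]
Step 12: x=[5.6174] v=[-3.0247]
Step 13: x=[5.3515] v=[-2.6592]
Step 14: x=[5.1304] v=[-2.2115]
Step 15: x=[4.9609] v=[-1.6954]
Step 16: x=[4.8482] v=[-1.1270]
Step 17: x=[4.7958] v=[-0.5237]
Step 18: x=[4.8054] v=[0.0958]
First v>=0 after going negative at step 18, time=1.8000

Answer: 1.8000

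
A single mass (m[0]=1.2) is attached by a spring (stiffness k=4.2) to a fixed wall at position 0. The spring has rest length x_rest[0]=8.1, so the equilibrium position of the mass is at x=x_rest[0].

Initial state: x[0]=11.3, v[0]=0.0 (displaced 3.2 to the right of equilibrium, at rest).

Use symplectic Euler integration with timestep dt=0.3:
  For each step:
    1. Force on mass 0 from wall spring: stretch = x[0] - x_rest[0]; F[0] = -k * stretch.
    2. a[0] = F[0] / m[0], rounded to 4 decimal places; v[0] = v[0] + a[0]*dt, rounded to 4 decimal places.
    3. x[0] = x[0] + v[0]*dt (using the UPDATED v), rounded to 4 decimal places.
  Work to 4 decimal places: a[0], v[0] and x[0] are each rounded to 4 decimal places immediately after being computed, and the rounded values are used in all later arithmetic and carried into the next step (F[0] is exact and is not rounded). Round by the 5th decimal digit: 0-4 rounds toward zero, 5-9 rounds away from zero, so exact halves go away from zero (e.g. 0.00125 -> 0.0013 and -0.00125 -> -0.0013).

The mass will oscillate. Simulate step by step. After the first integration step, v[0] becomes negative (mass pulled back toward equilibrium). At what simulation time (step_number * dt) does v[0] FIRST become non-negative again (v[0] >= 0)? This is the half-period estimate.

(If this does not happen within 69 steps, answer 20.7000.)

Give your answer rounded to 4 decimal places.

Step 0: x=[11.3000] v=[0.0000]
Step 1: x=[10.2920] v=[-3.3600]
Step 2: x=[8.5935] v=[-5.6616]
Step 3: x=[6.7396] v=[-6.1798]
Step 4: x=[5.3142] v=[-4.7514]
Step 5: x=[4.7663] v=[-1.8263]
Step 6: x=[5.2685] v=[1.6741]
First v>=0 after going negative at step 6, time=1.8000

Answer: 1.8000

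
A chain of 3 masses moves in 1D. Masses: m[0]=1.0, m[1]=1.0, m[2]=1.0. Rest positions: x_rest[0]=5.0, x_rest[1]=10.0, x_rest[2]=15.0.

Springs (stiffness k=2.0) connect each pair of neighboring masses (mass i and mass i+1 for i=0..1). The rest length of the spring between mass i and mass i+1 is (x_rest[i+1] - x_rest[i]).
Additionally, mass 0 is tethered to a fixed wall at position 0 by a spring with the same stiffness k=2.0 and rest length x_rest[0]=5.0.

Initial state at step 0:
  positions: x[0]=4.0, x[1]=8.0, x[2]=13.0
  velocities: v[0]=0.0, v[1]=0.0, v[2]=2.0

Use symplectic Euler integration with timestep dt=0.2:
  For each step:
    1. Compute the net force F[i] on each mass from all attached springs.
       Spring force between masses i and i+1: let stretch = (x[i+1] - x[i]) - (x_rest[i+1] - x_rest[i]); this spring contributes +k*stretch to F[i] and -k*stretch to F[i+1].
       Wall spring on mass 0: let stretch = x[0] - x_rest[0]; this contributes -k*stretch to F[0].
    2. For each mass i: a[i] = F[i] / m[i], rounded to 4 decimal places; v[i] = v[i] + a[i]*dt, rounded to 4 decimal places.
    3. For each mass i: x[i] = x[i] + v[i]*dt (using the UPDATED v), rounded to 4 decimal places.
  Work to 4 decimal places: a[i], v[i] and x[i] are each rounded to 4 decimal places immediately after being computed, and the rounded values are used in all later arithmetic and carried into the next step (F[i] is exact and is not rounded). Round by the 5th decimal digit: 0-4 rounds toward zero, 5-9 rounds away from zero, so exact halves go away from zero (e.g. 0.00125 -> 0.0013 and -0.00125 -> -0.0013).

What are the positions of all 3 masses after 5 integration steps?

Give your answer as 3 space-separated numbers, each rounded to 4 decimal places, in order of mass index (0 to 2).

Step 0: x=[4.0000 8.0000 13.0000] v=[0.0000 0.0000 2.0000]
Step 1: x=[4.0000 8.0800 13.4000] v=[0.0000 0.4000 2.0000]
Step 2: x=[4.0064 8.2592 13.7744] v=[0.0320 0.8960 1.8720]
Step 3: x=[4.0325 8.5394 14.1076] v=[0.1306 1.4010 1.6659]
Step 4: x=[4.0966 8.9045 14.3953] v=[0.3204 1.8255 1.4386]
Step 5: x=[4.2176 9.3242 14.6438] v=[0.6049 2.0987 1.2423]

Answer: 4.2176 9.3242 14.6438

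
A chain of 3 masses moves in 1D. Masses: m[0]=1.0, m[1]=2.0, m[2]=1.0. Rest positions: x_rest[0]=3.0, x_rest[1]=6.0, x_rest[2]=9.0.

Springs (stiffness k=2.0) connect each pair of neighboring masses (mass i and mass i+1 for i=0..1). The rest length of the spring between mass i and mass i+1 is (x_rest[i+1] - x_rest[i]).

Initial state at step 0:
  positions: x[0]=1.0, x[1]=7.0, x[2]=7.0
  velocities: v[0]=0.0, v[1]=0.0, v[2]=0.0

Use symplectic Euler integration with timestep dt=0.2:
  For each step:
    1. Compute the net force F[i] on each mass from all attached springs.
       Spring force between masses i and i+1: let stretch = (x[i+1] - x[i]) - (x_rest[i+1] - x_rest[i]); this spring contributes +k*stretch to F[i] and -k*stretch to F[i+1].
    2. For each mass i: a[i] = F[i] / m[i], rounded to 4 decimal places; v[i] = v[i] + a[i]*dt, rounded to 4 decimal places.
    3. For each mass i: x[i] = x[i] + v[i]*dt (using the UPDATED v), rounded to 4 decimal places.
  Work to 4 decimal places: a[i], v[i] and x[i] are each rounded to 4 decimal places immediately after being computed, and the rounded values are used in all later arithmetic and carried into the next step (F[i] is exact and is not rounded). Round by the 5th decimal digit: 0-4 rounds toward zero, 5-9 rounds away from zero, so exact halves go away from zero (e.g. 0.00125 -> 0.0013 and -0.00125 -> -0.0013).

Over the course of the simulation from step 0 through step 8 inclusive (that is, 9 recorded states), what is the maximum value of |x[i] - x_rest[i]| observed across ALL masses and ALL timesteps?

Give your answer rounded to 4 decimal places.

Step 0: x=[1.0000 7.0000 7.0000] v=[0.0000 0.0000 0.0000]
Step 1: x=[1.2400 6.7600 7.2400] v=[1.2000 -1.2000 1.2000]
Step 2: x=[1.6816 6.3184 7.6816] v=[2.2080 -2.2080 2.2080]
Step 3: x=[2.2541 5.7459 8.2541] v=[2.8627 -2.8627 2.8627]
Step 4: x=[2.8660 5.1340 8.8660] v=[3.0594 -3.0594 3.0594]
Step 5: x=[3.4193 4.5807 9.4193] v=[2.7666 -2.7666 2.7666]
Step 6: x=[3.8255 4.1745 9.8255] v=[2.0312 -2.0312 2.0312]
Step 7: x=[4.0197 3.9803 10.0197] v=[0.9708 -0.9708 0.9708]
Step 8: x=[3.9707 4.0293 9.9707] v=[-0.2450 0.2450 -0.2450]
Max displacement = 2.0197

Answer: 2.0197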